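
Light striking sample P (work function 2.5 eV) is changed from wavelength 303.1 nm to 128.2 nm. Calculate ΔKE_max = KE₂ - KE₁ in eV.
5.5806 eV

Using Einstein's equation: KE_max = hc/λ - φ

For λ₁ = 303.1 nm:
KE₁ = hc/λ₁ - φ = 4.0905 - 2.5 = 1.5905 eV

For λ₂ = 128.2 nm:
KE₂ = hc/λ₂ - φ = 9.6712 - 2.5 = 7.1712 eV

Change in KE:
ΔKE = KE₂ - KE₁ = 7.1712 - 1.5905 = 5.5806 eV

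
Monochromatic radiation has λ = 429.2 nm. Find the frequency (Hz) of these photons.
6.9849e+14 Hz

Using the wave equation: c = fλ

Solving for frequency:
f = c/λ = (3×10⁸ m/s) / (429.2×10⁻⁹ m)
f = 6.9849e+14 Hz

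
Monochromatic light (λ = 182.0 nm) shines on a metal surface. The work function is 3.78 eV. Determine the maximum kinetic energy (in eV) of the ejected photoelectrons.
3.0323 eV

Using Einstein's photoelectric equation: KE_max = hf - φ = hc/λ - φ

First, calculate the photon energy:
E_photon = hc/λ = (6.626×10⁻³⁴ J·s)(3×10⁸ m/s) / (182.0×10⁻⁹ m)
E_photon = 6.8123 eV

Then, the maximum kinetic energy:
KE_max = E_photon - φ = 6.8123 eV - 3.78 eV = 3.0323 eV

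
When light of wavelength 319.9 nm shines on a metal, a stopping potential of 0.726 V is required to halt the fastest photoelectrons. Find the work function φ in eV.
3.15 eV

The stopping potential gives the maximum kinetic energy: KE_max = eV_s = 0.726 eV

From Einstein's photoelectric equation: KE_max = hc/λ - φ
Rearranging: φ = hc/λ - KE_max

Calculate photon energy:
E_photon = hc/λ = (6.626×10⁻³⁴ J·s)(3×10⁸ m/s) / (319.9×10⁻⁹ m) = 3.8757 eV

Therefore:
φ = 3.8757 - 0.726 = 3.15 eV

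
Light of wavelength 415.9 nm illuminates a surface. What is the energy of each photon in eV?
2.9811 eV

Using E = hf = hc/λ:

E = hc/λ = (6.626×10⁻³⁴ J·s)(3×10⁸ m/s) / (415.9×10⁻⁹ m)
E = 2.9811 eV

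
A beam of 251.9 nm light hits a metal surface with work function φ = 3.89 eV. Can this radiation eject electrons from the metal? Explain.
Yes

For photoemission, the photon energy must exceed the work function.

Photon energy: E = hc/λ = 4.9220 eV
Work function: φ = 3.89 eV

Since E_photon (4.9220 eV) > φ (3.89 eV), photoemission WILL occur.
The threshold wavelength is λ₀ = hc/φ = 318.7 nm.
Since 251.9 nm < 318.7 nm, the light has sufficient energy.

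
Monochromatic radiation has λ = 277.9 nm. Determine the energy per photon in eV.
4.4615 eV

Using E = hf = hc/λ:

E = hc/λ = (6.626×10⁻³⁴ J·s)(3×10⁸ m/s) / (277.9×10⁻⁹ m)
E = 4.4615 eV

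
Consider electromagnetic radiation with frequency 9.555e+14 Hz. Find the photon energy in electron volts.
3.9516 eV

Using E = hf:

E = hf = (6.626×10⁻³⁴ J·s)(9.555e+14 Hz)
E = 3.9516 eV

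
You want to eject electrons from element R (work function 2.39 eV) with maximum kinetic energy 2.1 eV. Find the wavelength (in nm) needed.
276.13 nm

From Einstein's equation: KE_max = hc/λ - φ

Rearranging for λ:
hc/λ = KE_max + φ
λ = hc/(KE_max + φ)

Required photon energy:
E_photon = KE_max + φ = 2.1 + 2.39 = 4.49 eV

Required wavelength:
λ = hc/E_photon = (6.626×10⁻³⁴)(3×10⁸) / (4.49 × 1.602×10⁻¹⁹)
λ = 276.13 nm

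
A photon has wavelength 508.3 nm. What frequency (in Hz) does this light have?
5.8979e+14 Hz

Using the wave equation: c = fλ

Solving for frequency:
f = c/λ = (3×10⁸ m/s) / (508.3×10⁻⁹ m)
f = 5.8979e+14 Hz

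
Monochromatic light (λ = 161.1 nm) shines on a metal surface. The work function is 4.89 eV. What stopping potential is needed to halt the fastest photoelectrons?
2.8061 V

The stopping potential V_s satisfies: eV_s = KE_max

First, find KE_max using Einstein's equation:
E_photon = hc/λ = 7.6961 eV
KE_max = E_photon - φ = 7.6961 - 4.89 = 2.8061 eV

Since eV_s = KE_max:
V_s = KE_max/e = 2.8061 V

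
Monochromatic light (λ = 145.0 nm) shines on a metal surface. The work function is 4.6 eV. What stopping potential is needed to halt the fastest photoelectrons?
3.9506 V

The stopping potential V_s satisfies: eV_s = KE_max

First, find KE_max using Einstein's equation:
E_photon = hc/λ = 8.5506 eV
KE_max = E_photon - φ = 8.5506 - 4.6 = 3.9506 eV

Since eV_s = KE_max:
V_s = KE_max/e = 3.9506 V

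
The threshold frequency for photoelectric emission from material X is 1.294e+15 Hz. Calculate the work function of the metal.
5.35 eV

At the threshold frequency, photon energy equals work function:
φ = hf₀

Calculating:
φ = (6.626×10⁻³⁴ J·s)(1.294e+15 Hz)
φ = 5.35 eV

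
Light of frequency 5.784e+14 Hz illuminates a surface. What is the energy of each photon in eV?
2.3921 eV

Using E = hf:

E = hf = (6.626×10⁻³⁴ J·s)(5.784e+14 Hz)
E = 2.3921 eV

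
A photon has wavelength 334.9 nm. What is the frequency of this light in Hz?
8.9517e+14 Hz

Using the wave equation: c = fλ

Solving for frequency:
f = c/λ = (3×10⁸ m/s) / (334.9×10⁻⁹ m)
f = 8.9517e+14 Hz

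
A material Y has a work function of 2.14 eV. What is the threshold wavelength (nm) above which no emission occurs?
579.37 nm

The threshold wavelength is when the photon energy equals the work function:
hc/λ₀ = φ

Solving for λ₀:
λ₀ = hc/φ = (6.626×10⁻³⁴ J·s)(3×10⁸ m/s) / (2.14 eV × 1.602×10⁻¹⁹ J/eV)
λ₀ = 579.37 nm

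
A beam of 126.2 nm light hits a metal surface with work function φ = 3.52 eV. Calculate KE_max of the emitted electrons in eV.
6.3044 eV

Using Einstein's photoelectric equation: KE_max = hf - φ = hc/λ - φ

First, calculate the photon energy:
E_photon = hc/λ = (6.626×10⁻³⁴ J·s)(3×10⁸ m/s) / (126.2×10⁻⁹ m)
E_photon = 9.8244 eV

Then, the maximum kinetic energy:
KE_max = E_photon - φ = 9.8244 eV - 3.52 eV = 6.3044 eV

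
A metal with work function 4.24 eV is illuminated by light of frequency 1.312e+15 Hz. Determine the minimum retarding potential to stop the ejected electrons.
1.1860 V

The stopping potential V_s satisfies: eV_s = KE_max

First, find KE_max using Einstein's equation:
E_photon = hf = (6.626×10⁻³⁴ J·s)(1.312e+15 Hz) = 5.4260 eV
KE_max = E_photon - φ = 5.4260 - 4.24 = 1.1860 eV

Since eV_s = KE_max:
V_s = KE_max/e = 1.1860 V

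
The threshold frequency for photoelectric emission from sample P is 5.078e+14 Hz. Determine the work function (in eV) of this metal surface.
2.10 eV

At the threshold frequency, photon energy equals work function:
φ = hf₀

Calculating:
φ = (6.626×10⁻³⁴ J·s)(5.078e+14 Hz)
φ = 2.10 eV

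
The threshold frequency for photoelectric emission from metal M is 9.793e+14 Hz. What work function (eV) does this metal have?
4.05 eV

At the threshold frequency, photon energy equals work function:
φ = hf₀

Calculating:
φ = (6.626×10⁻³⁴ J·s)(9.793e+14 Hz)
φ = 4.05 eV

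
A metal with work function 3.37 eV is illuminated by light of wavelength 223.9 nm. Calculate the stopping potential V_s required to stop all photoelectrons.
2.1675 V

The stopping potential V_s satisfies: eV_s = KE_max

First, find KE_max using Einstein's equation:
E_photon = hc/λ = 5.5375 eV
KE_max = E_photon - φ = 5.5375 - 3.37 = 2.1675 eV

Since eV_s = KE_max:
V_s = KE_max/e = 2.1675 V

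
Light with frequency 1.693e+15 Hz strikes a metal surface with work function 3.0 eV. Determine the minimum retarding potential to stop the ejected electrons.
4.0017 V

The stopping potential V_s satisfies: eV_s = KE_max

First, find KE_max using Einstein's equation:
E_photon = hf = (6.626×10⁻³⁴ J·s)(1.693e+15 Hz) = 7.0017 eV
KE_max = E_photon - φ = 7.0017 - 3.0 = 4.0017 eV

Since eV_s = KE_max:
V_s = KE_max/e = 4.0017 V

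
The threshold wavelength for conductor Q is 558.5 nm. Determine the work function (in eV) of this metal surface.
2.22 eV

At the threshold wavelength, photon energy equals work function:
φ = hc/λ₀

Calculating:
φ = (6.626×10⁻³⁴ J·s)(3×10⁸ m/s) / (558.5×10⁻⁹ m)
φ = 2.22 eV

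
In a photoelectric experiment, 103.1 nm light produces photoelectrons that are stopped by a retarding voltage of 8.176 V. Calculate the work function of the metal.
3.85 eV

The stopping potential gives the maximum kinetic energy: KE_max = eV_s = 8.176 eV

From Einstein's photoelectric equation: KE_max = hc/λ - φ
Rearranging: φ = hc/λ - KE_max

Calculate photon energy:
E_photon = hc/λ = (6.626×10⁻³⁴ J·s)(3×10⁸ m/s) / (103.1×10⁻⁹ m) = 12.0256 eV

Therefore:
φ = 12.0256 - 8.176 = 3.85 eV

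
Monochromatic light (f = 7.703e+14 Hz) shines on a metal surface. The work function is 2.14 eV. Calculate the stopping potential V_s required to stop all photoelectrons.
1.0457 V

The stopping potential V_s satisfies: eV_s = KE_max

First, find KE_max using Einstein's equation:
E_photon = hf = (6.626×10⁻³⁴ J·s)(7.703e+14 Hz) = 3.1857 eV
KE_max = E_photon - φ = 3.1857 - 2.14 = 1.0457 eV

Since eV_s = KE_max:
V_s = KE_max/e = 1.0457 V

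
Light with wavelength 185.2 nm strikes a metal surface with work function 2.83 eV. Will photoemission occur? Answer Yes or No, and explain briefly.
Yes

For photoemission, the photon energy must exceed the work function.

Photon energy: E = hc/λ = 6.6946 eV
Work function: φ = 2.83 eV

Since E_photon (6.6946 eV) > φ (2.83 eV), photoemission WILL occur.
The threshold wavelength is λ₀ = hc/φ = 438.1 nm.
Since 185.2 nm < 438.1 nm, the light has sufficient energy.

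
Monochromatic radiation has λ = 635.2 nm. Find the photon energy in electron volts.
1.9519 eV

Using E = hf = hc/λ:

E = hc/λ = (6.626×10⁻³⁴ J·s)(3×10⁸ m/s) / (635.2×10⁻⁹ m)
E = 1.9519 eV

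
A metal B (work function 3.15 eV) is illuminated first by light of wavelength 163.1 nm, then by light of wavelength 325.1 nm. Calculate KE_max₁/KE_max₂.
6.7072

Using Einstein's equation: KE_max = hc/λ - φ

For λ₁ = 163.1 nm:
E₁ = hc/λ₁ = 7.6017 eV
KE₁ = E₁ - φ = 7.6017 - 3.15 = 4.4517 eV

For λ₂ = 325.1 nm:
E₂ = hc/λ₂ = 3.8137 eV
KE₂ = E₂ - φ = 3.8137 - 3.15 = 0.6637 eV

Ratio: KE₁/KE₂ = 4.4517/0.6637 = 6.7072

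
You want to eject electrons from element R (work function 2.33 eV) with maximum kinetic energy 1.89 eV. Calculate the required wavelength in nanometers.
293.80 nm

From Einstein's equation: KE_max = hc/λ - φ

Rearranging for λ:
hc/λ = KE_max + φ
λ = hc/(KE_max + φ)

Required photon energy:
E_photon = KE_max + φ = 1.89 + 2.33 = 4.22 eV

Required wavelength:
λ = hc/E_photon = (6.626×10⁻³⁴)(3×10⁸) / (4.22 × 1.602×10⁻¹⁹)
λ = 293.80 nm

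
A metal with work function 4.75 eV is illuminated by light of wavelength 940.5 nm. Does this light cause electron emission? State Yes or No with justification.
No

For photoemission, the photon energy must exceed the work function.

Photon energy: E = hc/λ = 1.3183 eV
Work function: φ = 4.75 eV

Since E_photon (1.3183 eV) < φ (4.75 eV), photoemission will NOT occur.
The threshold wavelength is λ₀ = hc/φ = 261.0 nm.
Since 940.5 nm > 261.0 nm, the photons lack sufficient energy.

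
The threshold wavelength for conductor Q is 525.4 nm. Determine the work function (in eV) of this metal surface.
2.36 eV

At the threshold wavelength, photon energy equals work function:
φ = hc/λ₀

Calculating:
φ = (6.626×10⁻³⁴ J·s)(3×10⁸ m/s) / (525.4×10⁻⁹ m)
φ = 2.36 eV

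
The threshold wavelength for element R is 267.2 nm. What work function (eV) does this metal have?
4.64 eV

At the threshold wavelength, photon energy equals work function:
φ = hc/λ₀

Calculating:
φ = (6.626×10⁻³⁴ J·s)(3×10⁸ m/s) / (267.2×10⁻⁹ m)
φ = 4.64 eV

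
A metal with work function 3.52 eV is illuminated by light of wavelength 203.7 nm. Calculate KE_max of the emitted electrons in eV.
2.5666 eV

Using Einstein's photoelectric equation: KE_max = hf - φ = hc/λ - φ

First, calculate the photon energy:
E_photon = hc/λ = (6.626×10⁻³⁴ J·s)(3×10⁸ m/s) / (203.7×10⁻⁹ m)
E_photon = 6.0866 eV

Then, the maximum kinetic energy:
KE_max = E_photon - φ = 6.0866 eV - 3.52 eV = 2.5666 eV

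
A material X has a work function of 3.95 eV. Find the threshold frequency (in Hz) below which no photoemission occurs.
9.5511e+14 Hz

The threshold frequency is when the photon energy equals the work function:
hf₀ = φ

Solving for f₀:
f₀ = φ/h = (3.95 eV × 1.602×10⁻¹⁹ J/eV) / (6.626×10⁻³⁴ J·s)
f₀ = 9.5511e+14 Hz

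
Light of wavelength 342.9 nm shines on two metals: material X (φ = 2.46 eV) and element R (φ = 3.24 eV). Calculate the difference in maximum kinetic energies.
0.7800 eV

Using KE_max = hc/λ - φ for each metal:

Photon energy: E = hc/λ = 3.6158 eV

For material X (φ₁ = 2.46 eV):
KE₁ = E - φ₁ = 3.6158 - 2.46 = 1.1558 eV

For element R (φ₂ = 3.24 eV):
KE₂ = E - φ₂ = 3.6158 - 3.24 = 0.3758 eV

Difference:
ΔKE = KE₁ - KE₂ = 1.1558 - 0.3758 = 0.7800 eV

Note: The difference equals the difference in work functions: 3.24 - 2.46 = 0.78 eV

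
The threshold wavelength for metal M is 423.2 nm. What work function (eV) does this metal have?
2.93 eV

At the threshold wavelength, photon energy equals work function:
φ = hc/λ₀

Calculating:
φ = (6.626×10⁻³⁴ J·s)(3×10⁸ m/s) / (423.2×10⁻⁹ m)
φ = 2.93 eV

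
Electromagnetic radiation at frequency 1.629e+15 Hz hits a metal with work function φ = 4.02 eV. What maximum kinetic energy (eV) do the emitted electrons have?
2.7170 eV

Using Einstein's photoelectric equation: KE_max = hf - φ

First, calculate the photon energy:
E_photon = hf = (6.626×10⁻³⁴ J·s)(1.629e+15 Hz)
E_photon = 6.7370 eV

Then, the maximum kinetic energy:
KE_max = E_photon - φ = 6.7370 eV - 4.02 eV = 2.7170 eV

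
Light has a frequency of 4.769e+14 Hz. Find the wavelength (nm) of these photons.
628.63 nm

Using the wave equation: c = fλ

Solving for wavelength:
λ = c/f = (3×10⁸ m/s) / (4.769e+14 Hz)
λ = 628.63 nm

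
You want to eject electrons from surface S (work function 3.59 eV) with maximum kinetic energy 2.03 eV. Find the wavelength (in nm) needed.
220.61 nm

From Einstein's equation: KE_max = hc/λ - φ

Rearranging for λ:
hc/λ = KE_max + φ
λ = hc/(KE_max + φ)

Required photon energy:
E_photon = KE_max + φ = 2.03 + 3.59 = 5.62 eV

Required wavelength:
λ = hc/E_photon = (6.626×10⁻³⁴)(3×10⁸) / (5.62 × 1.602×10⁻¹⁹)
λ = 220.61 nm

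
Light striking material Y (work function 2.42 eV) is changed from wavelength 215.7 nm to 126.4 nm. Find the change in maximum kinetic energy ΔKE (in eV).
4.0609 eV

Using Einstein's equation: KE_max = hc/λ - φ

For λ₁ = 215.7 nm:
KE₁ = hc/λ₁ - φ = 5.7480 - 2.42 = 3.3280 eV

For λ₂ = 126.4 nm:
KE₂ = hc/λ₂ - φ = 9.8089 - 2.42 = 7.3889 eV

Change in KE:
ΔKE = KE₂ - KE₁ = 7.3889 - 3.3280 = 4.0609 eV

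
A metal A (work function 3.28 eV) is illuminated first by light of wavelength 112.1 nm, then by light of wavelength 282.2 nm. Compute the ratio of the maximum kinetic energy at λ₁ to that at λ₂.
6.9872

Using Einstein's equation: KE_max = hc/λ - φ

For λ₁ = 112.1 nm:
E₁ = hc/λ₁ = 11.0601 eV
KE₁ = E₁ - φ = 11.0601 - 3.28 = 7.7801 eV

For λ₂ = 282.2 nm:
E₂ = hc/λ₂ = 4.3935 eV
KE₂ = E₂ - φ = 4.3935 - 3.28 = 1.1135 eV

Ratio: KE₁/KE₂ = 7.7801/1.1135 = 6.9872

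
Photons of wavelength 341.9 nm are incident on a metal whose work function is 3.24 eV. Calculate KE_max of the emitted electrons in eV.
0.3863 eV

Using Einstein's photoelectric equation: KE_max = hf - φ = hc/λ - φ

First, calculate the photon energy:
E_photon = hc/λ = (6.626×10⁻³⁴ J·s)(3×10⁸ m/s) / (341.9×10⁻⁹ m)
E_photon = 3.6263 eV

Then, the maximum kinetic energy:
KE_max = E_photon - φ = 3.6263 eV - 3.24 eV = 0.3863 eV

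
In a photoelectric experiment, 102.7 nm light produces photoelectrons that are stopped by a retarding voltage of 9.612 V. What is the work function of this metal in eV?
2.46 eV

The stopping potential gives the maximum kinetic energy: KE_max = eV_s = 9.612 eV

From Einstein's photoelectric equation: KE_max = hc/λ - φ
Rearranging: φ = hc/λ - KE_max

Calculate photon energy:
E_photon = hc/λ = (6.626×10⁻³⁴ J·s)(3×10⁸ m/s) / (102.7×10⁻⁹ m) = 12.0725 eV

Therefore:
φ = 12.0725 - 9.612 = 2.46 eV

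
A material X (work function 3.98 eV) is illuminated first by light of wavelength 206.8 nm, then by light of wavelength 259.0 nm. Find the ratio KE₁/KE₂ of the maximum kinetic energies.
2.4973

Using Einstein's equation: KE_max = hc/λ - φ

For λ₁ = 206.8 nm:
E₁ = hc/λ₁ = 5.9954 eV
KE₁ = E₁ - φ = 5.9954 - 3.98 = 2.0154 eV

For λ₂ = 259.0 nm:
E₂ = hc/λ₂ = 4.7870 eV
KE₂ = E₂ - φ = 4.7870 - 3.98 = 0.8070 eV

Ratio: KE₁/KE₂ = 2.0154/0.8070 = 2.4973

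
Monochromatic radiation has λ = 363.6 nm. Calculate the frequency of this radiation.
8.2451e+14 Hz

Using the wave equation: c = fλ

Solving for frequency:
f = c/λ = (3×10⁸ m/s) / (363.6×10⁻⁹ m)
f = 8.2451e+14 Hz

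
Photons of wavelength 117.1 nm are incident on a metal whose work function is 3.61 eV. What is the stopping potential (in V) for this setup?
6.9779 V

The stopping potential V_s satisfies: eV_s = KE_max

First, find KE_max using Einstein's equation:
E_photon = hc/λ = 10.5879 eV
KE_max = E_photon - φ = 10.5879 - 3.61 = 6.9779 eV

Since eV_s = KE_max:
V_s = KE_max/e = 6.9779 V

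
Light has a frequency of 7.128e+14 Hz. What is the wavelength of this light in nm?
420.58 nm

Using the wave equation: c = fλ

Solving for wavelength:
λ = c/f = (3×10⁸ m/s) / (7.128e+14 Hz)
λ = 420.58 nm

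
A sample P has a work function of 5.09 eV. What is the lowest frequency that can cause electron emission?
1.2308e+15 Hz

The threshold frequency is when the photon energy equals the work function:
hf₀ = φ

Solving for f₀:
f₀ = φ/h = (5.09 eV × 1.602×10⁻¹⁹ J/eV) / (6.626×10⁻³⁴ J·s)
f₀ = 1.2308e+15 Hz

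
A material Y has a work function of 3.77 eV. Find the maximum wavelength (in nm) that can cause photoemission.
328.87 nm

The threshold wavelength is when the photon energy equals the work function:
hc/λ₀ = φ

Solving for λ₀:
λ₀ = hc/φ = (6.626×10⁻³⁴ J·s)(3×10⁸ m/s) / (3.77 eV × 1.602×10⁻¹⁹ J/eV)
λ₀ = 328.87 nm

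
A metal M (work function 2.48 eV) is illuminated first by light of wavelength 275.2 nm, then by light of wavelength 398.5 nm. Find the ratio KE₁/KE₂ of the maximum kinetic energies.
3.2082

Using Einstein's equation: KE_max = hc/λ - φ

For λ₁ = 275.2 nm:
E₁ = hc/λ₁ = 4.5052 eV
KE₁ = E₁ - φ = 4.5052 - 2.48 = 2.0252 eV

For λ₂ = 398.5 nm:
E₂ = hc/λ₂ = 3.1113 eV
KE₂ = E₂ - φ = 3.1113 - 2.48 = 0.6313 eV

Ratio: KE₁/KE₂ = 2.0252/0.6313 = 3.2082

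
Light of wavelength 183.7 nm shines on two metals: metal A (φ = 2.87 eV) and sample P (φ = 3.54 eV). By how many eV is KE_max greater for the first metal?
0.6700 eV

Using KE_max = hc/λ - φ for each metal:

Photon energy: E = hc/λ = 6.7493 eV

For metal A (φ₁ = 2.87 eV):
KE₁ = E - φ₁ = 6.7493 - 2.87 = 3.8793 eV

For sample P (φ₂ = 3.54 eV):
KE₂ = E - φ₂ = 6.7493 - 3.54 = 3.2093 eV

Difference:
ΔKE = KE₁ - KE₂ = 3.8793 - 3.2093 = 0.6700 eV

Note: The difference equals the difference in work functions: 3.54 - 2.87 = 0.67 eV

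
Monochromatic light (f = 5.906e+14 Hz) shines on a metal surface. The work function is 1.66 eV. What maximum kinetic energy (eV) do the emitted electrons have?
0.7825 eV

Using Einstein's photoelectric equation: KE_max = hf - φ

First, calculate the photon energy:
E_photon = hf = (6.626×10⁻³⁴ J·s)(5.906e+14 Hz)
E_photon = 2.4425 eV

Then, the maximum kinetic energy:
KE_max = E_photon - φ = 2.4425 eV - 1.66 eV = 0.7825 eV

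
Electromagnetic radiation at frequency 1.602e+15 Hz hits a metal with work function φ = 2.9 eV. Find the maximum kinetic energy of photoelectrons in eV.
3.7253 eV

Using Einstein's photoelectric equation: KE_max = hf - φ

First, calculate the photon energy:
E_photon = hf = (6.626×10⁻³⁴ J·s)(1.602e+15 Hz)
E_photon = 6.6253 eV

Then, the maximum kinetic energy:
KE_max = E_photon - φ = 6.6253 eV - 2.9 eV = 3.7253 eV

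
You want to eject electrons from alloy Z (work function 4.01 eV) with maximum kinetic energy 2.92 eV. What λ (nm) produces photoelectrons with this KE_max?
178.91 nm

From Einstein's equation: KE_max = hc/λ - φ

Rearranging for λ:
hc/λ = KE_max + φ
λ = hc/(KE_max + φ)

Required photon energy:
E_photon = KE_max + φ = 2.92 + 4.01 = 6.93 eV

Required wavelength:
λ = hc/E_photon = (6.626×10⁻³⁴)(3×10⁸) / (6.93 × 1.602×10⁻¹⁹)
λ = 178.91 nm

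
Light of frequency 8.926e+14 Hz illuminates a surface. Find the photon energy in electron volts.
3.6915 eV

Using E = hf:

E = hf = (6.626×10⁻³⁴ J·s)(8.926e+14 Hz)
E = 3.6915 eV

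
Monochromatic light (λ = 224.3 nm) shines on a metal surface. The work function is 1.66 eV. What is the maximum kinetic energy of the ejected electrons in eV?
3.8676 eV

Using Einstein's photoelectric equation: KE_max = hf - φ = hc/λ - φ

First, calculate the photon energy:
E_photon = hc/λ = (6.626×10⁻³⁴ J·s)(3×10⁸ m/s) / (224.3×10⁻⁹ m)
E_photon = 5.5276 eV

Then, the maximum kinetic energy:
KE_max = E_photon - φ = 5.5276 eV - 1.66 eV = 3.8676 eV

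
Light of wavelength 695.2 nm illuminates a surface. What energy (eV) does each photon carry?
1.7834 eV

Using E = hf = hc/λ:

E = hc/λ = (6.626×10⁻³⁴ J·s)(3×10⁸ m/s) / (695.2×10⁻⁹ m)
E = 1.7834 eV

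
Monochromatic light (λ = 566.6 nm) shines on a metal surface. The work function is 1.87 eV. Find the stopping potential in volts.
0.3182 V

The stopping potential V_s satisfies: eV_s = KE_max

First, find KE_max using Einstein's equation:
E_photon = hc/λ = 2.1882 eV
KE_max = E_photon - φ = 2.1882 - 1.87 = 0.3182 eV

Since eV_s = KE_max:
V_s = KE_max/e = 0.3182 V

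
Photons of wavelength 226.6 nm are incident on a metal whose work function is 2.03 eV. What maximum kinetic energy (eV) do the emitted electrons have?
3.4415 eV

Using Einstein's photoelectric equation: KE_max = hf - φ = hc/λ - φ

First, calculate the photon energy:
E_photon = hc/λ = (6.626×10⁻³⁴ J·s)(3×10⁸ m/s) / (226.6×10⁻⁹ m)
E_photon = 5.4715 eV

Then, the maximum kinetic energy:
KE_max = E_photon - φ = 5.4715 eV - 2.03 eV = 3.4415 eV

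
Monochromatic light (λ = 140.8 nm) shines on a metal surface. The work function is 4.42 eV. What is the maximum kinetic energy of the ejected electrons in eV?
4.3857 eV

Using Einstein's photoelectric equation: KE_max = hf - φ = hc/λ - φ

First, calculate the photon energy:
E_photon = hc/λ = (6.626×10⁻³⁴ J·s)(3×10⁸ m/s) / (140.8×10⁻⁹ m)
E_photon = 8.8057 eV

Then, the maximum kinetic energy:
KE_max = E_photon - φ = 8.8057 eV - 4.42 eV = 4.3857 eV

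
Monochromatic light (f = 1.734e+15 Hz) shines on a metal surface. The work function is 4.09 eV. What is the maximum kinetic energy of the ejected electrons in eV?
3.0812 eV

Using Einstein's photoelectric equation: KE_max = hf - φ

First, calculate the photon energy:
E_photon = hf = (6.626×10⁻³⁴ J·s)(1.734e+15 Hz)
E_photon = 7.1712 eV

Then, the maximum kinetic energy:
KE_max = E_photon - φ = 7.1712 eV - 4.09 eV = 3.0812 eV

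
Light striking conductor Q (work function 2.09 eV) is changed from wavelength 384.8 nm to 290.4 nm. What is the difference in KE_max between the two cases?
1.0474 eV

Using Einstein's equation: KE_max = hc/λ - φ

For λ₁ = 384.8 nm:
KE₁ = hc/λ₁ - φ = 3.2220 - 2.09 = 1.1320 eV

For λ₂ = 290.4 nm:
KE₂ = hc/λ₂ - φ = 4.2694 - 2.09 = 2.1794 eV

Change in KE:
ΔKE = KE₂ - KE₁ = 2.1794 - 1.1320 = 1.0474 eV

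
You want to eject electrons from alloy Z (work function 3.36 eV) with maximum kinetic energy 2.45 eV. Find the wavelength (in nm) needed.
213.40 nm

From Einstein's equation: KE_max = hc/λ - φ

Rearranging for λ:
hc/λ = KE_max + φ
λ = hc/(KE_max + φ)

Required photon energy:
E_photon = KE_max + φ = 2.45 + 3.36 = 5.81 eV

Required wavelength:
λ = hc/E_photon = (6.626×10⁻³⁴)(3×10⁸) / (5.81 × 1.602×10⁻¹⁹)
λ = 213.40 nm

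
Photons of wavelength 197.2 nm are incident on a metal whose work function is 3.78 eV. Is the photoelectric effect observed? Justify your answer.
Yes

For photoemission, the photon energy must exceed the work function.

Photon energy: E = hc/λ = 6.2872 eV
Work function: φ = 3.78 eV

Since E_photon (6.2872 eV) > φ (3.78 eV), photoemission WILL occur.
The threshold wavelength is λ₀ = hc/φ = 328.0 nm.
Since 197.2 nm < 328.0 nm, the light has sufficient energy.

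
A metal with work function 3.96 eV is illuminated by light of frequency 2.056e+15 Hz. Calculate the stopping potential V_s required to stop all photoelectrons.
4.5429 V

The stopping potential V_s satisfies: eV_s = KE_max

First, find KE_max using Einstein's equation:
E_photon = hf = (6.626×10⁻³⁴ J·s)(2.056e+15 Hz) = 8.5029 eV
KE_max = E_photon - φ = 8.5029 - 3.96 = 4.5429 eV

Since eV_s = KE_max:
V_s = KE_max/e = 4.5429 V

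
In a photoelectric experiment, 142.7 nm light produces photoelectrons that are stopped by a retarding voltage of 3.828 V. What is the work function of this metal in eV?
4.86 eV

The stopping potential gives the maximum kinetic energy: KE_max = eV_s = 3.828 eV

From Einstein's photoelectric equation: KE_max = hc/λ - φ
Rearranging: φ = hc/λ - KE_max

Calculate photon energy:
E_photon = hc/λ = (6.626×10⁻³⁴ J·s)(3×10⁸ m/s) / (142.7×10⁻⁹ m) = 8.6885 eV

Therefore:
φ = 8.6885 - 3.828 = 4.86 eV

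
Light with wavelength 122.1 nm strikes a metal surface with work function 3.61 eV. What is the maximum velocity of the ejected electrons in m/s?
1.5173e+06 m/s

First, find the maximum kinetic energy:
E_photon = hc/λ = 10.1543 eV
KE_max = E_photon - φ = 10.1543 - 3.61 = 6.5443 eV

Convert to Joules: KE_max = 6.5443 × 1.602×10⁻¹⁹ J = 1.0485e-18 J

Then use KE = ½mv² to find velocity:
v = √(2·KE/m) = √(2 × 1.0485e-18 J / 9.109e-31 kg)
v = 1.5173e+06 m/s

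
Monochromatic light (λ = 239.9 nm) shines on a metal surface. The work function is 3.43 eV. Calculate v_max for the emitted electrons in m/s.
7.8194e+05 m/s

First, find the maximum kinetic energy:
E_photon = hc/λ = 5.1682 eV
KE_max = E_photon - φ = 5.1682 - 3.43 = 1.7382 eV

Convert to Joules: KE_max = 1.7382 × 1.602×10⁻¹⁹ J = 2.7848e-19 J

Then use KE = ½mv² to find velocity:
v = √(2·KE/m) = √(2 × 2.7848e-19 J / 9.109e-31 kg)
v = 7.8194e+05 m/s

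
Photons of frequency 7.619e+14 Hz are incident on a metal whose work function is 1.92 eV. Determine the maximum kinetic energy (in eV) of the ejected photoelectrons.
1.2310 eV

Using Einstein's photoelectric equation: KE_max = hf - φ

First, calculate the photon energy:
E_photon = hf = (6.626×10⁻³⁴ J·s)(7.619e+14 Hz)
E_photon = 3.1510 eV

Then, the maximum kinetic energy:
KE_max = E_photon - φ = 3.1510 eV - 1.92 eV = 1.2310 eV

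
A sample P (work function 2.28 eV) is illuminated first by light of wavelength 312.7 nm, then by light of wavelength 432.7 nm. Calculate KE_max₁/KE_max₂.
2.8785

Using Einstein's equation: KE_max = hc/λ - φ

For λ₁ = 312.7 nm:
E₁ = hc/λ₁ = 3.9650 eV
KE₁ = E₁ - φ = 3.9650 - 2.28 = 1.6850 eV

For λ₂ = 432.7 nm:
E₂ = hc/λ₂ = 2.8654 eV
KE₂ = E₂ - φ = 2.8654 - 2.28 = 0.5854 eV

Ratio: KE₁/KE₂ = 1.6850/0.5854 = 2.8785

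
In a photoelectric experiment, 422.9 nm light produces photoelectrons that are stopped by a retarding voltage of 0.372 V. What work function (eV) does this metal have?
2.56 eV

The stopping potential gives the maximum kinetic energy: KE_max = eV_s = 0.372 eV

From Einstein's photoelectric equation: KE_max = hc/λ - φ
Rearranging: φ = hc/λ - KE_max

Calculate photon energy:
E_photon = hc/λ = (6.626×10⁻³⁴ J·s)(3×10⁸ m/s) / (422.9×10⁻⁹ m) = 2.9318 eV

Therefore:
φ = 2.9318 - 0.372 = 2.56 eV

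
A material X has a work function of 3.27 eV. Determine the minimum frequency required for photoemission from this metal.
7.9068e+14 Hz

The threshold frequency is when the photon energy equals the work function:
hf₀ = φ

Solving for f₀:
f₀ = φ/h = (3.27 eV × 1.602×10⁻¹⁹ J/eV) / (6.626×10⁻³⁴ J·s)
f₀ = 7.9068e+14 Hz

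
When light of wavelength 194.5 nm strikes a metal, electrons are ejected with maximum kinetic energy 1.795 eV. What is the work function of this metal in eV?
4.58 eV

From Einstein's photoelectric equation: KE_max = hf - φ = hc/λ - φ

Rearranging for φ:
φ = hc/λ - KE_max

Calculate photon energy:
E_photon = hc/λ = 6.3745 eV

Therefore:
φ = 6.3745 - 1.795 = 4.58 eV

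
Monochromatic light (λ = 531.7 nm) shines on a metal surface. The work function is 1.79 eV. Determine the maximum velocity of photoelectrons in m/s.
4.3658e+05 m/s

First, find the maximum kinetic energy:
E_photon = hc/λ = 2.3318 eV
KE_max = E_photon - φ = 2.3318 - 1.79 = 0.5418 eV

Convert to Joules: KE_max = 0.5418 × 1.602×10⁻¹⁹ J = 8.6813e-20 J

Then use KE = ½mv² to find velocity:
v = √(2·KE/m) = √(2 × 8.6813e-20 J / 9.109e-31 kg)
v = 4.3658e+05 m/s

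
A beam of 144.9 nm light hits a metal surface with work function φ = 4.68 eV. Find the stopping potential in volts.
3.8765 V

The stopping potential V_s satisfies: eV_s = KE_max

First, find KE_max using Einstein's equation:
E_photon = hc/λ = 8.5565 eV
KE_max = E_photon - φ = 8.5565 - 4.68 = 3.8765 eV

Since eV_s = KE_max:
V_s = KE_max/e = 3.8765 V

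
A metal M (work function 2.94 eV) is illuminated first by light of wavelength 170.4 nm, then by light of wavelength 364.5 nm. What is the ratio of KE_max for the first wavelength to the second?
9.3959

Using Einstein's equation: KE_max = hc/λ - φ

For λ₁ = 170.4 nm:
E₁ = hc/λ₁ = 7.2761 eV
KE₁ = E₁ - φ = 7.2761 - 2.94 = 4.3361 eV

For λ₂ = 364.5 nm:
E₂ = hc/λ₂ = 3.4015 eV
KE₂ = E₂ - φ = 3.4015 - 2.94 = 0.4615 eV

Ratio: KE₁/KE₂ = 4.3361/0.4615 = 9.3959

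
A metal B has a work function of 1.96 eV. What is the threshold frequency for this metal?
4.7393e+14 Hz

The threshold frequency is when the photon energy equals the work function:
hf₀ = φ

Solving for f₀:
f₀ = φ/h = (1.96 eV × 1.602×10⁻¹⁹ J/eV) / (6.626×10⁻³⁴ J·s)
f₀ = 4.7393e+14 Hz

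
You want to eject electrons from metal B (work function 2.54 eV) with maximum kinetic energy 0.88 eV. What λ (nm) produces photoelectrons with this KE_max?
362.53 nm

From Einstein's equation: KE_max = hc/λ - φ

Rearranging for λ:
hc/λ = KE_max + φ
λ = hc/(KE_max + φ)

Required photon energy:
E_photon = KE_max + φ = 0.88 + 2.54 = 3.42 eV

Required wavelength:
λ = hc/E_photon = (6.626×10⁻³⁴)(3×10⁸) / (3.42 × 1.602×10⁻¹⁹)
λ = 362.53 nm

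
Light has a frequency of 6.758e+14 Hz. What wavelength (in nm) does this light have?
443.61 nm

Using the wave equation: c = fλ

Solving for wavelength:
λ = c/f = (3×10⁸ m/s) / (6.758e+14 Hz)
λ = 443.61 nm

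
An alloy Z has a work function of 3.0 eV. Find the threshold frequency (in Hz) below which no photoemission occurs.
7.2540e+14 Hz

The threshold frequency is when the photon energy equals the work function:
hf₀ = φ

Solving for f₀:
f₀ = φ/h = (3.0 eV × 1.602×10⁻¹⁹ J/eV) / (6.626×10⁻³⁴ J·s)
f₀ = 7.2540e+14 Hz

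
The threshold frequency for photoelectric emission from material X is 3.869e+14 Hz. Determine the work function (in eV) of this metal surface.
1.60 eV

At the threshold frequency, photon energy equals work function:
φ = hf₀

Calculating:
φ = (6.626×10⁻³⁴ J·s)(3.869e+14 Hz)
φ = 1.60 eV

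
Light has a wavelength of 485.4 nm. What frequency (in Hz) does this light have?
6.1762e+14 Hz

Using the wave equation: c = fλ

Solving for frequency:
f = c/λ = (3×10⁸ m/s) / (485.4×10⁻⁹ m)
f = 6.1762e+14 Hz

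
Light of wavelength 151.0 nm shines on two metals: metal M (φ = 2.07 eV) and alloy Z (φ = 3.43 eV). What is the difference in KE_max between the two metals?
1.3600 eV

Using KE_max = hc/λ - φ for each metal:

Photon energy: E = hc/λ = 8.2109 eV

For metal M (φ₁ = 2.07 eV):
KE₁ = E - φ₁ = 8.2109 - 2.07 = 6.1409 eV

For alloy Z (φ₂ = 3.43 eV):
KE₂ = E - φ₂ = 8.2109 - 3.43 = 4.7809 eV

Difference:
ΔKE = KE₁ - KE₂ = 6.1409 - 4.7809 = 1.3600 eV

Note: The difference equals the difference in work functions: 3.43 - 2.07 = 1.36 eV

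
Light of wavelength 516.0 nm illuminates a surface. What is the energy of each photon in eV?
2.4028 eV

Using E = hf = hc/λ:

E = hc/λ = (6.626×10⁻³⁴ J·s)(3×10⁸ m/s) / (516.0×10⁻⁹ m)
E = 2.4028 eV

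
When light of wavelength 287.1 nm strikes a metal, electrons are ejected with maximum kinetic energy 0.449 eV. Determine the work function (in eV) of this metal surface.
3.87 eV

From Einstein's photoelectric equation: KE_max = hf - φ = hc/λ - φ

Rearranging for φ:
φ = hc/λ - KE_max

Calculate photon energy:
E_photon = hc/λ = 4.3185 eV

Therefore:
φ = 4.3185 - 0.449 = 3.87 eV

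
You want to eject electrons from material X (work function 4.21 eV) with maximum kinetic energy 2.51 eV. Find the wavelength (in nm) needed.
184.50 nm

From Einstein's equation: KE_max = hc/λ - φ

Rearranging for λ:
hc/λ = KE_max + φ
λ = hc/(KE_max + φ)

Required photon energy:
E_photon = KE_max + φ = 2.51 + 4.21 = 6.72 eV

Required wavelength:
λ = hc/E_photon = (6.626×10⁻³⁴)(3×10⁸) / (6.72 × 1.602×10⁻¹⁹)
λ = 184.50 nm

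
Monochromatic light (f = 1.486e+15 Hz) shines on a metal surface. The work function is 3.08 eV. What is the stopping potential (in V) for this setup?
3.0656 V

The stopping potential V_s satisfies: eV_s = KE_max

First, find KE_max using Einstein's equation:
E_photon = hf = (6.626×10⁻³⁴ J·s)(1.486e+15 Hz) = 6.1456 eV
KE_max = E_photon - φ = 6.1456 - 3.08 = 3.0656 eV

Since eV_s = KE_max:
V_s = KE_max/e = 3.0656 V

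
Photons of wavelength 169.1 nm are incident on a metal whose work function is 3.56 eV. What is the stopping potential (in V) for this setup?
3.7720 V

The stopping potential V_s satisfies: eV_s = KE_max

First, find KE_max using Einstein's equation:
E_photon = hc/λ = 7.3320 eV
KE_max = E_photon - φ = 7.3320 - 3.56 = 3.7720 eV

Since eV_s = KE_max:
V_s = KE_max/e = 3.7720 V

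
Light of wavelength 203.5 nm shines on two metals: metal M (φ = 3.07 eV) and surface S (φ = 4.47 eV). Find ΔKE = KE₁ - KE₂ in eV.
1.4000 eV

Using KE_max = hc/λ - φ for each metal:

Photon energy: E = hc/λ = 6.0926 eV

For metal M (φ₁ = 3.07 eV):
KE₁ = E - φ₁ = 6.0926 - 3.07 = 3.0226 eV

For surface S (φ₂ = 4.47 eV):
KE₂ = E - φ₂ = 6.0926 - 4.47 = 1.6226 eV

Difference:
ΔKE = KE₁ - KE₂ = 3.0226 - 1.6226 = 1.4000 eV

Note: The difference equals the difference in work functions: 4.47 - 3.07 = 1.40 eV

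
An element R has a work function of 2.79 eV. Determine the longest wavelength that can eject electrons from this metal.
444.39 nm

The threshold wavelength is when the photon energy equals the work function:
hc/λ₀ = φ

Solving for λ₀:
λ₀ = hc/φ = (6.626×10⁻³⁴ J·s)(3×10⁸ m/s) / (2.79 eV × 1.602×10⁻¹⁹ J/eV)
λ₀ = 444.39 nm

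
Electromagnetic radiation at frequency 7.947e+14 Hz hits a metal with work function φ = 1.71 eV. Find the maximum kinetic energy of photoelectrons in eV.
1.5766 eV

Using Einstein's photoelectric equation: KE_max = hf - φ

First, calculate the photon energy:
E_photon = hf = (6.626×10⁻³⁴ J·s)(7.947e+14 Hz)
E_photon = 3.2866 eV

Then, the maximum kinetic energy:
KE_max = E_photon - φ = 3.2866 eV - 1.71 eV = 1.5766 eV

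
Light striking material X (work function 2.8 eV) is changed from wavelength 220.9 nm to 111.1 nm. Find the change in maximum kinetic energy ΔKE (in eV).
5.5470 eV

Using Einstein's equation: KE_max = hc/λ - φ

For λ₁ = 220.9 nm:
KE₁ = hc/λ₁ - φ = 5.6127 - 2.8 = 2.8127 eV

For λ₂ = 111.1 nm:
KE₂ = hc/λ₂ - φ = 11.1597 - 2.8 = 8.3597 eV

Change in KE:
ΔKE = KE₂ - KE₁ = 8.3597 - 2.8127 = 5.5470 eV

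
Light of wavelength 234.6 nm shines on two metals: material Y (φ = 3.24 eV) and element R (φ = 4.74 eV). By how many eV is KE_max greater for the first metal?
1.5000 eV

Using KE_max = hc/λ - φ for each metal:

Photon energy: E = hc/λ = 5.2849 eV

For material Y (φ₁ = 3.24 eV):
KE₁ = E - φ₁ = 5.2849 - 3.24 = 2.0449 eV

For element R (φ₂ = 4.74 eV):
KE₂ = E - φ₂ = 5.2849 - 4.74 = 0.5449 eV

Difference:
ΔKE = KE₁ - KE₂ = 2.0449 - 0.5449 = 1.5000 eV

Note: The difference equals the difference in work functions: 4.74 - 3.24 = 1.50 eV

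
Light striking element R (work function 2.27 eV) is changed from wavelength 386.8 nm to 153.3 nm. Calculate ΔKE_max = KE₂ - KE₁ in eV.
4.8823 eV

Using Einstein's equation: KE_max = hc/λ - φ

For λ₁ = 386.8 nm:
KE₁ = hc/λ₁ - φ = 3.2054 - 2.27 = 0.9354 eV

For λ₂ = 153.3 nm:
KE₂ = hc/λ₂ - φ = 8.0877 - 2.27 = 5.8177 eV

Change in KE:
ΔKE = KE₂ - KE₁ = 5.8177 - 0.9354 = 4.8823 eV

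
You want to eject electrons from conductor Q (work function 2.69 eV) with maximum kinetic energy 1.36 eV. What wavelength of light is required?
306.13 nm

From Einstein's equation: KE_max = hc/λ - φ

Rearranging for λ:
hc/λ = KE_max + φ
λ = hc/(KE_max + φ)

Required photon energy:
E_photon = KE_max + φ = 1.36 + 2.69 = 4.05 eV

Required wavelength:
λ = hc/E_photon = (6.626×10⁻³⁴)(3×10⁸) / (4.05 × 1.602×10⁻¹⁹)
λ = 306.13 nm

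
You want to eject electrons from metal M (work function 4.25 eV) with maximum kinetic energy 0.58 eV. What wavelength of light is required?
256.70 nm

From Einstein's equation: KE_max = hc/λ - φ

Rearranging for λ:
hc/λ = KE_max + φ
λ = hc/(KE_max + φ)

Required photon energy:
E_photon = KE_max + φ = 0.58 + 4.25 = 4.83 eV

Required wavelength:
λ = hc/E_photon = (6.626×10⁻³⁴)(3×10⁸) / (4.83 × 1.602×10⁻¹⁹)
λ = 256.70 nm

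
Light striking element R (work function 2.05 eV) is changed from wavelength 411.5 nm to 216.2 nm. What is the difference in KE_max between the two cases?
2.7217 eV

Using Einstein's equation: KE_max = hc/λ - φ

For λ₁ = 411.5 nm:
KE₁ = hc/λ₁ - φ = 3.0130 - 2.05 = 0.9630 eV

For λ₂ = 216.2 nm:
KE₂ = hc/λ₂ - φ = 5.7347 - 2.05 = 3.6847 eV

Change in KE:
ΔKE = KE₂ - KE₁ = 3.6847 - 0.9630 = 2.7217 eV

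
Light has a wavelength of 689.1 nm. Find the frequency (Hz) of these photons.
4.3505e+14 Hz

Using the wave equation: c = fλ

Solving for frequency:
f = c/λ = (3×10⁸ m/s) / (689.1×10⁻⁹ m)
f = 4.3505e+14 Hz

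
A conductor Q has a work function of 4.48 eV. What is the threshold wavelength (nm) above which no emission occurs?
276.75 nm

The threshold wavelength is when the photon energy equals the work function:
hc/λ₀ = φ

Solving for λ₀:
λ₀ = hc/φ = (6.626×10⁻³⁴ J·s)(3×10⁸ m/s) / (4.48 eV × 1.602×10⁻¹⁹ J/eV)
λ₀ = 276.75 nm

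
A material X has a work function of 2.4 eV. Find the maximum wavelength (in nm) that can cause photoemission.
516.60 nm

The threshold wavelength is when the photon energy equals the work function:
hc/λ₀ = φ

Solving for λ₀:
λ₀ = hc/φ = (6.626×10⁻³⁴ J·s)(3×10⁸ m/s) / (2.4 eV × 1.602×10⁻¹⁹ J/eV)
λ₀ = 516.60 nm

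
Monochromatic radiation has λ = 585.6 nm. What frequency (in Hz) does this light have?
5.1194e+14 Hz

Using the wave equation: c = fλ

Solving for frequency:
f = c/λ = (3×10⁸ m/s) / (585.6×10⁻⁹ m)
f = 5.1194e+14 Hz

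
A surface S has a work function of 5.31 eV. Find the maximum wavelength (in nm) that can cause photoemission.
233.49 nm

The threshold wavelength is when the photon energy equals the work function:
hc/λ₀ = φ

Solving for λ₀:
λ₀ = hc/φ = (6.626×10⁻³⁴ J·s)(3×10⁸ m/s) / (5.31 eV × 1.602×10⁻¹⁹ J/eV)
λ₀ = 233.49 nm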